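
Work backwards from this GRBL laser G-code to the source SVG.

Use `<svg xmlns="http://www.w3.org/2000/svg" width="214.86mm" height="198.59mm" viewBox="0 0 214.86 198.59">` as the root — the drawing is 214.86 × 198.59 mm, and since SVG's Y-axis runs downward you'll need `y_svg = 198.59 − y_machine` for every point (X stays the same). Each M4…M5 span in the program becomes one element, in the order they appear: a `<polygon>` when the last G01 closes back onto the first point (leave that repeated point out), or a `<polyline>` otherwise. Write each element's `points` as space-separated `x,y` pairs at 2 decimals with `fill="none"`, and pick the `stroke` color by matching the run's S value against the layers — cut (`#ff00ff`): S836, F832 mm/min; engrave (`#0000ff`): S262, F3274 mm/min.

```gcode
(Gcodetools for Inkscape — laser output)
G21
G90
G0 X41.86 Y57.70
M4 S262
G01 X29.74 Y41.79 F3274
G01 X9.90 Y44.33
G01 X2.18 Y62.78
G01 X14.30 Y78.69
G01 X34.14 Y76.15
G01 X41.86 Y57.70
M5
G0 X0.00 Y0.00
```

Each laser-on run becomes one SVG element. Flip Y back into SVG space with y_svg = 198.59 − y_machine. Every run uses S262, so all elements get stroke `#0000ff` (engrave).

Run 1: The run returns to its start, so emit a `<polygon>` with points (Y-flipped): 41.86,140.89 29.74,156.80 9.90,154.26 2.18,135.81 14.30,119.90 34.14,122.44.

<svg xmlns="http://www.w3.org/2000/svg" width="214.86mm" height="198.59mm" viewBox="0 0 214.86 198.59">
  <polygon points="41.86,140.89 29.74,156.80 9.90,154.26 2.18,135.81 14.30,119.90 34.14,122.44" fill="none" stroke="#0000ff"/>
</svg>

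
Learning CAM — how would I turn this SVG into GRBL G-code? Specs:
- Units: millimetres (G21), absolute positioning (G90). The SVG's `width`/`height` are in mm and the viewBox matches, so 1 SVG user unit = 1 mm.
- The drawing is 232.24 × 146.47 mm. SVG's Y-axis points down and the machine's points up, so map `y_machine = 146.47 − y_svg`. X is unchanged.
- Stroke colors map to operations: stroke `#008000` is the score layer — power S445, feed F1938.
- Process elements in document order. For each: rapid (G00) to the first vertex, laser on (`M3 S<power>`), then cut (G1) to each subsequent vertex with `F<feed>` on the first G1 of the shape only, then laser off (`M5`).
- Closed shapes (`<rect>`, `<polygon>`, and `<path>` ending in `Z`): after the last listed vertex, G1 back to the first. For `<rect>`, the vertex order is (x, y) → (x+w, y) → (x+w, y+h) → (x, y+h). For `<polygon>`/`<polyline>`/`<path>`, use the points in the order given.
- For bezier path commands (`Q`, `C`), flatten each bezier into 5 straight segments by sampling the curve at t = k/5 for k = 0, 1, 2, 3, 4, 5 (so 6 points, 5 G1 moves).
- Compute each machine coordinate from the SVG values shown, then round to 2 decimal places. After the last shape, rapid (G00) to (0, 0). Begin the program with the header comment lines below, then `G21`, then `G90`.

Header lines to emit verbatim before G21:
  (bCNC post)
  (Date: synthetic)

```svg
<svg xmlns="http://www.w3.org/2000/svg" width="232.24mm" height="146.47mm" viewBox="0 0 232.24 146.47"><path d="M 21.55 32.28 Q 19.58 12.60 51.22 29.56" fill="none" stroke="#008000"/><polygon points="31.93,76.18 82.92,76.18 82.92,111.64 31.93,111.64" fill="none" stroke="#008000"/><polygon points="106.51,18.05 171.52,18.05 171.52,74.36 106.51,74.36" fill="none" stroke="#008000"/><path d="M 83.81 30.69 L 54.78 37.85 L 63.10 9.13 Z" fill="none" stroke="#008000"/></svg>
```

1 u = 1 mm; y_m = 146.47 − y.

[1] `<path>` quadratic bezier, #008000→score S445 F1938: (21.55,114.19) → (22.11,120.60) → (25.35,124.07) → (31.29,124.62) → (39.91,122.23) → (51.22,116.91)

[2] `<polygon>` rectangle, #008000→score S445 F1938: (31.93,70.29) → (82.92,70.29) → (82.92,34.83) → (31.93,34.83) → (31.93,70.29) (closed)

[3] `<polygon>` rectangle, #008000→score S445 F1938: (106.51,128.42) → (171.52,128.42) → (171.52,72.11) → (106.51,72.11) → (106.51,128.42) (closed)

[4] `<path>` regular polygon, #008000→score S445 F1938: (83.81,115.78) → (54.78,108.62) → (63.10,137.34) → (83.81,115.78) (closed)

(bCNC post)
(Date: synthetic)
G21
G90
G00 X21.55 Y114.19
M3 S445
G1 X22.11 Y120.60 F1938
G1 X25.35 Y124.07
G1 X31.29 Y124.62
G1 X39.91 Y122.23
G1 X51.22 Y116.91
M5
G00 X31.93 Y70.29
M3 S445
G1 X82.92 Y70.29 F1938
G1 X82.92 Y34.83
G1 X31.93 Y34.83
G1 X31.93 Y70.29
M5
G00 X106.51 Y128.42
M3 S445
G1 X171.52 Y128.42 F1938
G1 X171.52 Y72.11
G1 X106.51 Y72.11
G1 X106.51 Y128.42
M5
G00 X83.81 Y115.78
M3 S445
G1 X54.78 Y108.62 F1938
G1 X63.10 Y137.34
G1 X83.81 Y115.78
M5
G00 X0.00 Y0.00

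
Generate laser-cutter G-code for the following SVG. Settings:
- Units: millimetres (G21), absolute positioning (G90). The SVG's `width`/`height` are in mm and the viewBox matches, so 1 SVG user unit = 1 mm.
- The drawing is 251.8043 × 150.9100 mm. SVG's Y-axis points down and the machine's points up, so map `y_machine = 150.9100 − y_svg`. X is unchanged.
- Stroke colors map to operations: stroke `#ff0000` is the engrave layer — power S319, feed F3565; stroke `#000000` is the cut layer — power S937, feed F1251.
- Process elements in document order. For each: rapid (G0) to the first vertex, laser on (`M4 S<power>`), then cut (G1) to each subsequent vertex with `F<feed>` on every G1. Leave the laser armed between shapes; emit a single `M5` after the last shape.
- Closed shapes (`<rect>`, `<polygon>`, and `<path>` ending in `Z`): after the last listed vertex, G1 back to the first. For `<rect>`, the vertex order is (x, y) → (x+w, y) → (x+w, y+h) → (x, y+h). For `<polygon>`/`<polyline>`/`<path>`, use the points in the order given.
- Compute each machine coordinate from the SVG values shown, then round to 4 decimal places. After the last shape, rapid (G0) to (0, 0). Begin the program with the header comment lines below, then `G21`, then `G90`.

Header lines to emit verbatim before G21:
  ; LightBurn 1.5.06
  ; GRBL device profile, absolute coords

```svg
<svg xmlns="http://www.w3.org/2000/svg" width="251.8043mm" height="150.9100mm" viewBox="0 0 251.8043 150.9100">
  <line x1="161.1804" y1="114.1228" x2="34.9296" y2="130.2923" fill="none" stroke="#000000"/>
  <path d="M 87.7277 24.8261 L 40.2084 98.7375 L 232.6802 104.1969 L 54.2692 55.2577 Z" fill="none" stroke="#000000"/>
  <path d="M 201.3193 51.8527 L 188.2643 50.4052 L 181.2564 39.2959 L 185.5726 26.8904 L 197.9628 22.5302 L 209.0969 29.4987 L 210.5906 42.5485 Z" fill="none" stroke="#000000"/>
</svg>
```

1 u = 1 mm; y_m = 150.9100 − y.

[1] `<line>` line segment, #000000→cut S937 F1251: (161.1804,36.7872) → (34.9296,20.6177)

[2] `<path>` closed polygon, #000000→cut S937 F1251: (87.7277,126.0839) → (40.2084,52.1725) → (232.6802,46.7131) → (54.2692,95.6523) → (87.7277,126.0839) (closed)

[3] `<path>` regular polygon, #000000→cut S937 F1251: (201.3193,99.0573) → (188.2643,100.5048) → (181.2564,111.6141) → (185.5726,124.0196) → (197.9628,128.3798) → (209.0969,121.4113) → (210.5906,108.3615) → (201.3193,99.0573) (closed)

; LightBurn 1.5.06
; GRBL device profile, absolute coords
G21
G90
G0 X161.1804 Y36.7872
M4 S937
G1 X34.9296 Y20.6177 F1251
G0 X87.7277 Y126.0839
M4 S937
G1 X40.2084 Y52.1725 F1251
G1 X232.6802 Y46.7131 F1251
G1 X54.2692 Y95.6523 F1251
G1 X87.7277 Y126.0839 F1251
G0 X201.3193 Y99.0573
M4 S937
G1 X188.2643 Y100.5048 F1251
G1 X181.2564 Y111.6141 F1251
G1 X185.5726 Y124.0196 F1251
G1 X197.9628 Y128.3798 F1251
G1 X209.0969 Y121.4113 F1251
G1 X210.5906 Y108.3615 F1251
G1 X201.3193 Y99.0573 F1251
M5
G0 X0.0000 Y0.0000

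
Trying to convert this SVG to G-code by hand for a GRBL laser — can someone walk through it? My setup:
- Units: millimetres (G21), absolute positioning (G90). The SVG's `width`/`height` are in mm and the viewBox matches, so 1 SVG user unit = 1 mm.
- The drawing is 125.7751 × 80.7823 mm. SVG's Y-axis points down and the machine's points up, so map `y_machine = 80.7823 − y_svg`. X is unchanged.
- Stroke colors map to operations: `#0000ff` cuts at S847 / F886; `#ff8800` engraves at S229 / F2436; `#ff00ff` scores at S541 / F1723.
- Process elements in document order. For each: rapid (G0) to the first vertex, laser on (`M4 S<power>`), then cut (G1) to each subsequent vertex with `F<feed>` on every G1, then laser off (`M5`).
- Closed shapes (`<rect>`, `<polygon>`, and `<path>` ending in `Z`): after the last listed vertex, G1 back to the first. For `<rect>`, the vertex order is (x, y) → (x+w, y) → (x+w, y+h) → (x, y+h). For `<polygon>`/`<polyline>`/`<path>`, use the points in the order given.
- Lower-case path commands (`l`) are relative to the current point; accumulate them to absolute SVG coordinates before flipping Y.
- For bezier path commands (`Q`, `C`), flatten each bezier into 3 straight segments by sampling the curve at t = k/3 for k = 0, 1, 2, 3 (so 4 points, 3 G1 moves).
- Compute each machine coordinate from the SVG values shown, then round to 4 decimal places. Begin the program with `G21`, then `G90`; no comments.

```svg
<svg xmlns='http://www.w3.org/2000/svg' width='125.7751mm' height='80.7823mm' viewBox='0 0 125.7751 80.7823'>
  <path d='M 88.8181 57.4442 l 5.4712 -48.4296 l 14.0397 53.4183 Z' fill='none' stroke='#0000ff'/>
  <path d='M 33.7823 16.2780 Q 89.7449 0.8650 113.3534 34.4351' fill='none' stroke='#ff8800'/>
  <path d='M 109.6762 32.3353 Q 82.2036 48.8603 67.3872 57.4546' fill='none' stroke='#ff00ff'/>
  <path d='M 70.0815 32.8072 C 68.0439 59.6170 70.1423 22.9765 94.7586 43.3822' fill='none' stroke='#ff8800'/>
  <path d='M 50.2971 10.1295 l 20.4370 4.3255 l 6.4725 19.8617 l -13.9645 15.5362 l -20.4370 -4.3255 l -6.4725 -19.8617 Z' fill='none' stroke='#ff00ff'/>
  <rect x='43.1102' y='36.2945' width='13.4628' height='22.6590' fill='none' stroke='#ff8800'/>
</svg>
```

G21
G90
G0 X88.8181 Y23.3381
M4 S847
G1 X94.2893 Y71.7677 F886
G1 X108.3290 Y18.3494 F886
G1 X88.8181 Y23.3381 F886
M5
G0 X33.7823 Y64.5043
M4 S229
G1 X67.4958 Y69.3371 F2436
G1 X94.0195 Y63.2847 F2436
G1 X113.3534 Y46.3472 F2436
M5
G0 X109.6762 Y48.4470
M4 S541
G1 X92.7674 Y38.3115 F1723
G1 X78.6710 Y29.9384 F1723
G1 X67.3872 Y23.3277 F1723
M5
G0 X70.0815 Y47.9751
M4 S229
G1 X70.1034 Y37.8526 F2436
G1 X76.9675 Y43.2532 F2436
G1 X94.7586 Y37.4001 F2436
M5
G0 X50.2971 Y70.6528
M4 S541
G1 X70.7341 Y66.3273 F1723
G1 X77.2066 Y46.4656 F1723
G1 X63.2421 Y30.9294 F1723
G1 X42.8051 Y35.2549 F1723
G1 X36.3326 Y55.1166 F1723
G1 X50.2971 Y70.6528 F1723
M5
G0 X43.1102 Y44.4878
M4 S229
G1 X56.5730 Y44.4878 F2436
G1 X56.5730 Y21.8288 F2436
G1 X43.1102 Y21.8288 F2436
G1 X43.1102 Y44.4878 F2436
M5

viewBox `0 0 125.7751 80.7823` with mm width/height → 1 unit = 1 mm. Flip: y_m = 80.7823 − y_svg.

**Shape 1** — `<path>` closed polygon, stroke `#0000ff` → cut (S847, F886). Machine vertices: (88.8181,23.3381) → (94.2893,71.7677) → (108.3290,18.3494) → (88.8181,23.3381). Closed: final G1 returns to the first vertex.

**Shape 2** — `<path>` quadratic bezier, stroke `#ff8800` → engrave (S229, F2436). Control points (SVG): P0=(33.7823,16.2780), P1=(89.7449,0.8650), P2=(113.3534,34.4351); sampled at t=k/3. Machine vertices: (33.7823,64.5043) → (67.4958,69.3371) → (94.0195,63.2847) → (113.3534,46.3472). Open path.

**Shape 3** — `<path>` quadratic bezier, stroke `#ff00ff` → score (S541, F1723). Control points (SVG): P0=(109.6762,32.3353), P1=(82.2036,48.8603), P2=(67.3872,57.4546); sampled at t=k/3. Machine vertices: (109.6762,48.4470) → (92.7674,38.3115) → (78.6710,29.9384) → (67.3872,23.3277). Open path.

**Shape 4** — `<path>` cubic bezier, stroke `#ff8800` → engrave (S229, F2436). Control points (SVG): P0=(70.0815,32.8072), P1=(68.0439,59.6170), P2=(70.1423,22.9765), P3=(94.7586,43.3822); sampled at t=k/3. Machine vertices: (70.0815,47.9751) → (70.1034,37.8526) → (76.9675,43.2532) → (94.7586,37.4001). Open path.

**Shape 5** — `<path>` regular polygon, stroke `#ff00ff` → score (S541, F1723). Machine vertices: (50.2971,70.6528) → (70.7341,66.3273) → (77.2066,46.4656) → (63.2421,30.9294) → (42.8051,35.2549) → (36.3326,55.1166) → (50.2971,70.6528). Closed: final G1 returns to the first vertex.

**Shape 6** — `<rect>` rectangle, stroke `#ff8800` → engrave (S229, F2436). Machine vertices: (43.1102,44.4878) → (56.5730,44.4878) → (56.5730,21.8288) → (43.1102,21.8288) → (43.1102,44.4878). Closed: final G1 returns to the first vertex.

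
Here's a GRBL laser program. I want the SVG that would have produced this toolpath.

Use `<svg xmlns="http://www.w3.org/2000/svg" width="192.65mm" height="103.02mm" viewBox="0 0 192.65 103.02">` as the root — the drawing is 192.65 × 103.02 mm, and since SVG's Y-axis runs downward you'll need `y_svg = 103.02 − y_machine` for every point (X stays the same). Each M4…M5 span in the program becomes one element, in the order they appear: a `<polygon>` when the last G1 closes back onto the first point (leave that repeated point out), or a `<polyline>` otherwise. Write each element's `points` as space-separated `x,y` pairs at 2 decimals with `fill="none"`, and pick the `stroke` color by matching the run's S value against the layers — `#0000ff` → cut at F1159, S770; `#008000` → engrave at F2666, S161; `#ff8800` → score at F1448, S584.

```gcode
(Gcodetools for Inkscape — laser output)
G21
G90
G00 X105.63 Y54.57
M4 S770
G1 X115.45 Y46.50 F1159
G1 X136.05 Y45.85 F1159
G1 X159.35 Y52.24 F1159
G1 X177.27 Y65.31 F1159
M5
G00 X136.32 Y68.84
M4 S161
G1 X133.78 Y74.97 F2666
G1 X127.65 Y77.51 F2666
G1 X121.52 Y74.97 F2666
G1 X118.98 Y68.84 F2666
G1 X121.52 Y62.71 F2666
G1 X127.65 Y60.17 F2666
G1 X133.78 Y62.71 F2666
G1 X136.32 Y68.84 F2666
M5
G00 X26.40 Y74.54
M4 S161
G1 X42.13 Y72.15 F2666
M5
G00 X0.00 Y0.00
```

<svg xmlns="http://www.w3.org/2000/svg" width="192.65mm" height="103.02mm" viewBox="0 0 192.65 103.02">
  <polyline points="105.63,48.45 115.45,56.52 136.05,57.17 159.35,50.78 177.27,37.71" fill="none" stroke="#0000ff"/>
  <polygon points="136.32,34.18 133.78,28.05 127.65,25.51 121.52,28.05 118.98,34.18 121.52,40.31 127.65,42.85 133.78,40.31" fill="none" stroke="#008000"/>
  <polyline points="26.40,28.48 42.13,30.87" fill="none" stroke="#008000"/>
</svg>

y_svg = 103.02 − y_m.

[1] S770→`#0000ff` (cut); open run; points: 105.63,48.45 115.45,56.52 136.05,57.17 159.35,50.78 177.27,37.71

[2] S161→`#008000` (engrave); closed run; points: 136.32,34.18 133.78,28.05 127.65,25.51 121.52,28.05 118.98,34.18 121.52,40.31 127.65,42.85 133.78,40.31

[3] S161→`#008000` (engrave); open run; points: 26.40,28.48 42.13,30.87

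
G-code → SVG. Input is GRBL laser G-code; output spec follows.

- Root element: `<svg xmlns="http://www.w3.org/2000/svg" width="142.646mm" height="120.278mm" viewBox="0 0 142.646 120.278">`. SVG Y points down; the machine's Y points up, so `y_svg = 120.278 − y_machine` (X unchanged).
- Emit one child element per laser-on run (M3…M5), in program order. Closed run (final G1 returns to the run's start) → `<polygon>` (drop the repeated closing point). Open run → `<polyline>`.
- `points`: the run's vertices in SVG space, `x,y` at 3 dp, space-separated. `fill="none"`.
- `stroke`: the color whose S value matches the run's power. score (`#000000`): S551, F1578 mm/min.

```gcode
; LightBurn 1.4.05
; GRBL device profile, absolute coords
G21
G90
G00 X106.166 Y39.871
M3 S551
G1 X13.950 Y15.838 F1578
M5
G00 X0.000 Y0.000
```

y_svg = 120.278 − y_m. Every run uses S551, so all elements get stroke `#000000` (score).

[1] open run; points: 106.166,80.407 13.950,104.440

<svg xmlns="http://www.w3.org/2000/svg" width="142.646mm" height="120.278mm" viewBox="0 0 142.646 120.278">
  <polyline points="106.166,80.407 13.950,104.440" fill="none" stroke="#000000"/>
</svg>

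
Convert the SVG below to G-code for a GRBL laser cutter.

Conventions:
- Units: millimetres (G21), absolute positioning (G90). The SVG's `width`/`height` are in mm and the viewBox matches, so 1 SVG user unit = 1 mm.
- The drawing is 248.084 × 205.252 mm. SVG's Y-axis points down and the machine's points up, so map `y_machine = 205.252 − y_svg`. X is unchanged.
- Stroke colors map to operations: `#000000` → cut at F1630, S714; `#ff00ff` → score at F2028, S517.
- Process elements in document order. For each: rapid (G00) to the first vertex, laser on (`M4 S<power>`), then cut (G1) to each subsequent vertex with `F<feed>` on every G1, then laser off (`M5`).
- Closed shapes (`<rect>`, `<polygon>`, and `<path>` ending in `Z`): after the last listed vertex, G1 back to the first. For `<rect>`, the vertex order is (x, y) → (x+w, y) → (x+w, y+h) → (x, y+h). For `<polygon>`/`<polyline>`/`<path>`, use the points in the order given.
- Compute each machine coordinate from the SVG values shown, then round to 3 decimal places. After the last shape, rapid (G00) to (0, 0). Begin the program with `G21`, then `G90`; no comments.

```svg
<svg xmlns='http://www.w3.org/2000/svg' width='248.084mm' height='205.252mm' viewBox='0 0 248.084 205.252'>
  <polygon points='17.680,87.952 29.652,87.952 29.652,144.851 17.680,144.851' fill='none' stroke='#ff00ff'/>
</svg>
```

G21
G90
G00 X17.680 Y117.300
M4 S517
G1 X29.652 Y117.300 F2028
G1 X29.652 Y60.401 F2028
G1 X17.680 Y60.401 F2028
G1 X17.680 Y117.300 F2028
M5
G00 X0.000 Y0.000

viewBox `0 0 248.084 205.252` with mm width/height → 1 unit = 1 mm. Flip: y_m = 205.252 − y_svg.

**Shape 1** — `<polygon>` rectangle, stroke `#ff00ff` → score (S517, F2028). Machine vertices: (17.680,117.300) → (29.652,117.300) → (29.652,60.401) → (17.680,60.401) → (17.680,117.300). Closed: final G1 returns to the first vertex.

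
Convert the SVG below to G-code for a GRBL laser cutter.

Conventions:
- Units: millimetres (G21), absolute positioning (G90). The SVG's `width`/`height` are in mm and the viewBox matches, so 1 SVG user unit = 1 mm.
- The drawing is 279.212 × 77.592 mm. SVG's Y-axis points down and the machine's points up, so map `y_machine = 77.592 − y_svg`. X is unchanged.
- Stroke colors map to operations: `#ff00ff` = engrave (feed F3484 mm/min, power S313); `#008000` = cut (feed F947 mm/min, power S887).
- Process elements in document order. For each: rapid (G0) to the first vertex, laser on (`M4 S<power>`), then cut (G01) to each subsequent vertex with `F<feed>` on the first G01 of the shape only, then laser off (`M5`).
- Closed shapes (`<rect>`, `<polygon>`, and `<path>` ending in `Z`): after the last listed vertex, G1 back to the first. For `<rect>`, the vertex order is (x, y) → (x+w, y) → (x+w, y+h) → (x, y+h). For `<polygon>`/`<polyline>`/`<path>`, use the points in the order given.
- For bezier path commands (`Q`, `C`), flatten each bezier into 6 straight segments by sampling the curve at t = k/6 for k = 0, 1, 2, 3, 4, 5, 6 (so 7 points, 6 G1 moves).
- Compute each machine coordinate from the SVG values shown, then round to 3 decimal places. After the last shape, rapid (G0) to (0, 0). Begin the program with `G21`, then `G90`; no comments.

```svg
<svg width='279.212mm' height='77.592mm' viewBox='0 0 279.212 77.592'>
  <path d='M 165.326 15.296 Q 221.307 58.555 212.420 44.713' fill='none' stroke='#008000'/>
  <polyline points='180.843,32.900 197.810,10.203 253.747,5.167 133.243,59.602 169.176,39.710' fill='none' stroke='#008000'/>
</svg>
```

viewBox `0 0 279.212 77.592` with mm width/height → 1 unit = 1 mm. Flip: y_m = 77.592 − y_svg.

**Shape 1** — `<path>` quadratic bezier, stroke `#008000` → cut (S887, F947). Control points (SVG): P0=(165.326,15.296), P1=(221.307,58.555), P2=(212.420,44.713); sampled at t=k/6. Machine vertices: (165.326,62.296) → (182.184,49.462) → (195.439,39.801) → (205.090,33.312) → (211.137,29.996) → (213.580,29.851) → (212.420,32.879). Open path.

**Shape 2** — `<polyline>` open polyline, stroke `#008000` → cut (S887, F947). Machine vertices: (180.843,44.692) → (197.810,67.389) → (253.747,72.425) → (133.243,17.990) → (169.176,37.882). Open path.

G21
G90
G0 X165.326 Y62.296
M4 S887
G01 X182.184 Y49.462 F947
G01 X195.439 Y39.801
G01 X205.090 Y33.312
G01 X211.137 Y29.996
G01 X213.580 Y29.851
G01 X212.420 Y32.879
M5
G0 X180.843 Y44.692
M4 S887
G01 X197.810 Y67.389 F947
G01 X253.747 Y72.425
G01 X133.243 Y17.990
G01 X169.176 Y37.882
M5
G0 X0.000 Y0.000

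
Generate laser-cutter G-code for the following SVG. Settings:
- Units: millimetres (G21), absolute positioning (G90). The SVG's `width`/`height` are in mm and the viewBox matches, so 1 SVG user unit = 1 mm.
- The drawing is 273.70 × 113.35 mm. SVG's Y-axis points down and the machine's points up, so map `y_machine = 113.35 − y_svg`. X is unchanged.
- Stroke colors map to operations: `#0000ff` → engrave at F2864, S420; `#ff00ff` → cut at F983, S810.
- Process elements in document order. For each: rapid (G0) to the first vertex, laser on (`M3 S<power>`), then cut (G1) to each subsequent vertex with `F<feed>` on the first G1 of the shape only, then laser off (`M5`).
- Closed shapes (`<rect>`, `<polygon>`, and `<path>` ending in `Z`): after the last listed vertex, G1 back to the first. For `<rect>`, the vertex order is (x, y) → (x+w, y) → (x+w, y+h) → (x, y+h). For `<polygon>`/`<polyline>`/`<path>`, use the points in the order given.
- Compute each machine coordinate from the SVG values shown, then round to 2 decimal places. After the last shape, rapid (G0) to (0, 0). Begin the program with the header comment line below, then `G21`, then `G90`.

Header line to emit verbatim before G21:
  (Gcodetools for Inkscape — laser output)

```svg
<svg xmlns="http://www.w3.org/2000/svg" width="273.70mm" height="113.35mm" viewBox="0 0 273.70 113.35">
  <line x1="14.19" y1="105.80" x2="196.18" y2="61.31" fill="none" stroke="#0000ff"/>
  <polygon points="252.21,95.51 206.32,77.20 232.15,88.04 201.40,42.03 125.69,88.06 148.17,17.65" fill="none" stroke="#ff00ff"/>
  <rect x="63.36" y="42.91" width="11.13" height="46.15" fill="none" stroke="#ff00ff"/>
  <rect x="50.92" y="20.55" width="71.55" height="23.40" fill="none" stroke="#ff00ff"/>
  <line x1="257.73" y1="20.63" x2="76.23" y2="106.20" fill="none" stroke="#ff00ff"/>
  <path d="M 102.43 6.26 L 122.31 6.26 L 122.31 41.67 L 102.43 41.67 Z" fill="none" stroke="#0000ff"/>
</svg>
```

1 u = 1 mm; y_m = 113.35 − y.

[1] `<line>` line segment, #0000ff→engrave S420 F2864: (14.19,7.55) → (196.18,52.04)

[2] `<polygon>` closed polygon, #ff00ff→cut S810 F983: (252.21,17.84) → (206.32,36.15) → (232.15,25.31) → (201.40,71.32) → (125.69,25.29) → (148.17,95.70) → (252.21,17.84) (closed)

[3] `<rect>` rectangle, #ff00ff→cut S810 F983: (63.36,70.44) → (74.49,70.44) → (74.49,24.29) → (63.36,24.29) → (63.36,70.44) (closed)

[4] `<rect>` rectangle, #ff00ff→cut S810 F983: (50.92,92.80) → (122.47,92.80) → (122.47,69.40) → (50.92,69.40) → (50.92,92.80) (closed)

[5] `<line>` line segment, #ff00ff→cut S810 F983: (257.73,92.72) → (76.23,7.15)

[6] `<path>` rectangle, #0000ff→engrave S420 F2864: (102.43,107.09) → (122.31,107.09) → (122.31,71.68) → (102.43,71.68) → (102.43,107.09) (closed)

(Gcodetools for Inkscape — laser output)
G21
G90
G0 X14.19 Y7.55
M3 S420
G1 X196.18 Y52.04 F2864
M5
G0 X252.21 Y17.84
M3 S810
G1 X206.32 Y36.15 F983
G1 X232.15 Y25.31
G1 X201.40 Y71.32
G1 X125.69 Y25.29
G1 X148.17 Y95.70
G1 X252.21 Y17.84
M5
G0 X63.36 Y70.44
M3 S810
G1 X74.49 Y70.44 F983
G1 X74.49 Y24.29
G1 X63.36 Y24.29
G1 X63.36 Y70.44
M5
G0 X50.92 Y92.80
M3 S810
G1 X122.47 Y92.80 F983
G1 X122.47 Y69.40
G1 X50.92 Y69.40
G1 X50.92 Y92.80
M5
G0 X257.73 Y92.72
M3 S810
G1 X76.23 Y7.15 F983
M5
G0 X102.43 Y107.09
M3 S420
G1 X122.31 Y107.09 F2864
G1 X122.31 Y71.68
G1 X102.43 Y71.68
G1 X102.43 Y107.09
M5
G0 X0.00 Y0.00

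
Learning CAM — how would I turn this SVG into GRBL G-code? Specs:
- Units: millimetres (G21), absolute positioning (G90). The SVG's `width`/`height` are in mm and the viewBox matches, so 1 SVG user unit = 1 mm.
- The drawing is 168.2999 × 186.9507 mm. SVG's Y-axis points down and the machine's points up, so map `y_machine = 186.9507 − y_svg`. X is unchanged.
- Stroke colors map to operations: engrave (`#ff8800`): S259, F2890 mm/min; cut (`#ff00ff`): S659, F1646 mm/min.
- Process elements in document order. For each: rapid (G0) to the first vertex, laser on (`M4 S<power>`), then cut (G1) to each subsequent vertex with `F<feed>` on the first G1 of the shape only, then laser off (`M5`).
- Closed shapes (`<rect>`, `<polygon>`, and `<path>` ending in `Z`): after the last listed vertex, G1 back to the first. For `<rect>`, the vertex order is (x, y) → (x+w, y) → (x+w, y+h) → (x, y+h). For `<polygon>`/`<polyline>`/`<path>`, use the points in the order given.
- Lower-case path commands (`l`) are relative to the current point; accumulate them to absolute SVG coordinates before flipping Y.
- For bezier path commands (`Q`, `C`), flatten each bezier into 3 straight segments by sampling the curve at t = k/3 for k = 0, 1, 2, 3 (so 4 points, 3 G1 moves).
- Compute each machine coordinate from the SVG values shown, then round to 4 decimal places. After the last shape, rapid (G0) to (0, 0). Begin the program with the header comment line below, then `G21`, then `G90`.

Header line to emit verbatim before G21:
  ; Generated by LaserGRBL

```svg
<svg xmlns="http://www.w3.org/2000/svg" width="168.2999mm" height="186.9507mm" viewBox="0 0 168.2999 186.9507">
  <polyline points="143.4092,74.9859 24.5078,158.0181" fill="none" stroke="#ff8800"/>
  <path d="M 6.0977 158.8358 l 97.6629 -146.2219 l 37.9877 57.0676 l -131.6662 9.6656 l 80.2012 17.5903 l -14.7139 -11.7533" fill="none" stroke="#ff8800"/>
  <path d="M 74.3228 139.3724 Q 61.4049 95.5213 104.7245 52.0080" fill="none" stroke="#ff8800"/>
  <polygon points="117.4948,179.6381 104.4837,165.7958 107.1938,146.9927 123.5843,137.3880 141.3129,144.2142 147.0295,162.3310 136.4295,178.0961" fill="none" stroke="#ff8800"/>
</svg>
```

; Generated by LaserGRBL
G21
G90
G0 X143.4092 Y111.9648
M4 S259
G1 X24.5078 Y28.9326 F2890
M5
G0 X6.0977 Y28.1149
M4 S259
G1 X103.7606 Y174.3368 F2890
G1 X141.7483 Y117.2692
G1 X10.0821 Y107.6036
G1 X90.2833 Y90.0133
G1 X75.5694 Y101.7666
M5
G0 X74.3228 Y47.5783
M4 S259
G1 X71.9595 Y76.7748 F2890
G1 X82.0934 Y105.8963
G1 X104.7245 Y134.9427
M5
G0 X117.4948 Y7.3126
M4 S259
G1 X104.4837 Y21.1549 F2890
G1 X107.1938 Y39.9580
G1 X123.5843 Y49.5627
G1 X141.3129 Y42.7365
G1 X147.0295 Y24.6197
G1 X136.4295 Y8.8546
G1 X117.4948 Y7.3126
M5
G0 X0.0000 Y0.0000

viewBox `0 0 168.2999 186.9507` with mm width/height → 1 unit = 1 mm. Flip: y_m = 186.9507 − y_svg.

**Shape 1** — `<polyline>` line segment, stroke `#ff8800` → engrave (S259, F2890). Machine vertices: (143.4092,111.9648) → (24.5078,28.9326). Open path.

**Shape 2** — `<path>` open polyline, stroke `#ff8800` → engrave (S259, F2890). Machine vertices: (6.0977,28.1149) → (103.7606,174.3368) → (141.7483,117.2692) → (10.0821,107.6036) → (90.2833,90.0133) → (75.5694,101.7666). Open path.

**Shape 3** — `<path>` quadratic bezier, stroke `#ff8800` → engrave (S259, F2890). Control points (SVG): P0=(74.3228,139.3724), P1=(61.4049,95.5213), P2=(104.7245,52.0080); sampled at t=k/3. Machine vertices: (74.3228,47.5783) → (71.9595,76.7748) → (82.0934,105.8963) → (104.7245,134.9427). Open path.

**Shape 4** — `<polygon>` regular polygon, stroke `#ff8800` → engrave (S259, F2890). Machine vertices: (117.4948,7.3126) → (104.4837,21.1549) → (107.1938,39.9580) → (123.5843,49.5627) → (141.3129,42.7365) → (147.0295,24.6197) → (136.4295,8.8546) → (117.4948,7.3126). Closed: final G1 returns to the first vertex.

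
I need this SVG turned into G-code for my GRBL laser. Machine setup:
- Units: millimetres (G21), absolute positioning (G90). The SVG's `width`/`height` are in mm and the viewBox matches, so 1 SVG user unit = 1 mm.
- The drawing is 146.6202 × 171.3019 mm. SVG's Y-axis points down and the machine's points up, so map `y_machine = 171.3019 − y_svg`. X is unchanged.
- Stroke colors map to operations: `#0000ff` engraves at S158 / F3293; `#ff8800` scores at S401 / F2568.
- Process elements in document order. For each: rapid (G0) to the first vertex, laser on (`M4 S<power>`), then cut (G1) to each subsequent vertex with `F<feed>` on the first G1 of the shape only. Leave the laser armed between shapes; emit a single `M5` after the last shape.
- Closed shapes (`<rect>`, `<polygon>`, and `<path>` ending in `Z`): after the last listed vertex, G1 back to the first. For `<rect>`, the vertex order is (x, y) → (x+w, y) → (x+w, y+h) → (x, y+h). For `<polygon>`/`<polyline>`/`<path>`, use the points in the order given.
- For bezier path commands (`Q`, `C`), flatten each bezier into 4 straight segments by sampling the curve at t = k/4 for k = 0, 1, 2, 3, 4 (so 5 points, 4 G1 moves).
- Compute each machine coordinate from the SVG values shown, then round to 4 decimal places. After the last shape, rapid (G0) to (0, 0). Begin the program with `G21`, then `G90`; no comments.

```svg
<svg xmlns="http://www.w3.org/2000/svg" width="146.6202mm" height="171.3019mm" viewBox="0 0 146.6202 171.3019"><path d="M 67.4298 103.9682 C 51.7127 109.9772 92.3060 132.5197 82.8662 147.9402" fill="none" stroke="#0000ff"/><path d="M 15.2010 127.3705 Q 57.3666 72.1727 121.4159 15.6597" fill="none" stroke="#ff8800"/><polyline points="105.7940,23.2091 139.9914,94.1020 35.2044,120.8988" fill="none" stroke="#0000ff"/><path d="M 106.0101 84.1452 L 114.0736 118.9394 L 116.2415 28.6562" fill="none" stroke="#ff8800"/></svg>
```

G21
G90
G0 X67.4298 Y67.3337
M4 S158
G1 X64.5386 Y60.0965 F3293
G1 X72.7940 Y48.8770
G1 X82.2265 Y35.8928
G1 X82.8662 Y23.3617
G0 X15.2010 Y43.9314
M4 S401
G1 X37.6515 Y71.6125 F2568
G1 X62.8375 Y99.4580
G1 X90.7590 Y127.4679
G1 X121.4159 Y155.6422
G0 X105.7940 Y148.0928
M4 S158
G1 X139.9914 Y77.1999 F3293
G1 X35.2044 Y50.4031
G0 X106.0101 Y87.1567
M4 S401
G1 X114.0736 Y52.3625 F2568
G1 X116.2415 Y142.6457
M5
G0 X0.0000 Y0.0000

Since the viewBox matches the mm dimensions, user units are millimetres directly. The only transform is the Y-flip y_m = 171.3019 − y_svg.

Shape 1 is a cubic bezier drawn with `<path>`. Its stroke #0000ff means engrave at S158, F3293. After flipping Y the toolpath is (67.4298,67.3337) → (64.5386,60.0965) → (72.7940,48.8770) → (82.2265,35.8928) → (82.8662,23.3617).

Shape 2 is a quadratic bezier drawn with `<path>`. Its stroke #ff8800 means score at S401, F2568. After flipping Y the toolpath is (15.2010,43.9314) → (37.6515,71.6125) → (62.8375,99.4580) → (90.7590,127.4679) → (121.4159,155.6422).

Shape 3 is a open polyline drawn with `<polyline>`. Its stroke #0000ff means engrave at S158, F3293. After flipping Y the toolpath is (105.7940,148.0928) → (139.9914,77.1999) → (35.2044,50.4031).

Shape 4 is a open polyline drawn with `<path>`. Its stroke #ff8800 means score at S401, F2568. After flipping Y the toolpath is (106.0101,87.1567) → (114.0736,52.3625) → (116.2415,142.6457).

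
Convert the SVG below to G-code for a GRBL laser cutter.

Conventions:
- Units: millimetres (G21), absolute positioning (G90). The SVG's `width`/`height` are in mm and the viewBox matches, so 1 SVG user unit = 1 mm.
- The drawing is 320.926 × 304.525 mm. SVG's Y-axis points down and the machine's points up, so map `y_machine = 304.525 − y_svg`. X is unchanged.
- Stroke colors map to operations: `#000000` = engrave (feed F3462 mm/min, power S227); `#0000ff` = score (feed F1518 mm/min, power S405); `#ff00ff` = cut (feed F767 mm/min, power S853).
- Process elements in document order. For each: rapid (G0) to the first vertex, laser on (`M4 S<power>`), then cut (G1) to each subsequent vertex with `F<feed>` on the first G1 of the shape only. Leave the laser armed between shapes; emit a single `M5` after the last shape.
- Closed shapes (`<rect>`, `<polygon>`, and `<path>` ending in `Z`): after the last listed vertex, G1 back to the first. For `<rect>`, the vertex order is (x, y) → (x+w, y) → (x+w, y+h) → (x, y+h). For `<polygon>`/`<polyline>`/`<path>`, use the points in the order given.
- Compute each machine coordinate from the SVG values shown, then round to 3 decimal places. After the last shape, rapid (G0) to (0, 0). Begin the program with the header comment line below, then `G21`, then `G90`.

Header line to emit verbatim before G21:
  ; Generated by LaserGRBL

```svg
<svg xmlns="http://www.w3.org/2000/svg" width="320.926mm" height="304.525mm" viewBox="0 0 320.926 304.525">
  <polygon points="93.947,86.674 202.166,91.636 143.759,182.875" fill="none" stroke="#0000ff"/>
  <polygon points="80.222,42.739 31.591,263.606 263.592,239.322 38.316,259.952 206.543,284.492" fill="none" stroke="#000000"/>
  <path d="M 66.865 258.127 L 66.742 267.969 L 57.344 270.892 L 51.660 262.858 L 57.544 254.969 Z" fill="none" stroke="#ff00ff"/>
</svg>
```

1 u = 1 mm; y_m = 304.525 − y.

[1] `<polygon>` regular polygon, #0000ff→score S405 F1518: (93.947,217.851) → (202.166,212.889) → (143.759,121.650) → (93.947,217.851) (closed)

[2] `<polygon>` closed polygon, #000000→engrave S227 F3462: (80.222,261.786) → (31.591,40.919) → (263.592,65.203) → (38.316,44.573) → (206.543,20.033) → (80.222,261.786) (closed)

[3] `<path>` regular polygon, #ff00ff→cut S853 F767: (66.865,46.398) → (66.742,36.556) → (57.344,33.633) → (51.660,41.667) → (57.544,49.556) → (66.865,46.398) (closed)

; Generated by LaserGRBL
G21
G90
G0 X93.947 Y217.851
M4 S405
G1 X202.166 Y212.889 F1518
G1 X143.759 Y121.650
G1 X93.947 Y217.851
G0 X80.222 Y261.786
M4 S227
G1 X31.591 Y40.919 F3462
G1 X263.592 Y65.203
G1 X38.316 Y44.573
G1 X206.543 Y20.033
G1 X80.222 Y261.786
G0 X66.865 Y46.398
M4 S853
G1 X66.742 Y36.556 F767
G1 X57.344 Y33.633
G1 X51.660 Y41.667
G1 X57.544 Y49.556
G1 X66.865 Y46.398
M5
G0 X0.000 Y0.000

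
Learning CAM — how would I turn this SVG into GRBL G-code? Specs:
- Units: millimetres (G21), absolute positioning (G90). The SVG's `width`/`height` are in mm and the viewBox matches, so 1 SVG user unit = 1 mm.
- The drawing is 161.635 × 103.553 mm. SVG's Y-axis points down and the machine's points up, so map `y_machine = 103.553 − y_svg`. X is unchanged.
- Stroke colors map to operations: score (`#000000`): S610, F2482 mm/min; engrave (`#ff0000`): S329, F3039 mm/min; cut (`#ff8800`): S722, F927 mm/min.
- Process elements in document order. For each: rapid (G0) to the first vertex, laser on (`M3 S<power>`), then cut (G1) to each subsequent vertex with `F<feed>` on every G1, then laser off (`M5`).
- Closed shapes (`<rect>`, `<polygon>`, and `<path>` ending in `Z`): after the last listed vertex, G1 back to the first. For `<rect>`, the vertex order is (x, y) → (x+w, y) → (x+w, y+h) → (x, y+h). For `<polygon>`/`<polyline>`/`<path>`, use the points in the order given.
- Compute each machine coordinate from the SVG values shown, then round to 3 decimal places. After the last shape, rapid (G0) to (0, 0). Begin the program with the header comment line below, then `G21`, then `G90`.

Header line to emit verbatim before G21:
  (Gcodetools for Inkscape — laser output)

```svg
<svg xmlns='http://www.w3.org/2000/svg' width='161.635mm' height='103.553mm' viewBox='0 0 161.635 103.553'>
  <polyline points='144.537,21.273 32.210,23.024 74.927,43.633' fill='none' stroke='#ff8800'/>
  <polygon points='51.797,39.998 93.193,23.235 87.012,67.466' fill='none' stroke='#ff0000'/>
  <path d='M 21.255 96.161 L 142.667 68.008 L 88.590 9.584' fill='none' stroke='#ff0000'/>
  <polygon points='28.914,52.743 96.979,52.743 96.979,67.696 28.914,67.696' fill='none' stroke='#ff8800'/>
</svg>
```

(Gcodetools for Inkscape — laser output)
G21
G90
G0 X144.537 Y82.280
M3 S722
G1 X32.210 Y80.529 F927
G1 X74.927 Y59.920 F927
M5
G0 X51.797 Y63.555
M3 S329
G1 X93.193 Y80.318 F3039
G1 X87.012 Y36.087 F3039
G1 X51.797 Y63.555 F3039
M5
G0 X21.255 Y7.392
M3 S329
G1 X142.667 Y35.545 F3039
G1 X88.590 Y93.969 F3039
M5
G0 X28.914 Y50.810
M3 S722
G1 X96.979 Y50.810 F927
G1 X96.979 Y35.857 F927
G1 X28.914 Y35.857 F927
G1 X28.914 Y50.810 F927
M5
G0 X0.000 Y0.000

Since the viewBox matches the mm dimensions, user units are millimetres directly. The only transform is the Y-flip y_m = 103.553 − y_svg.

Shape 1 is a open polyline drawn with `<polyline>`. Its stroke #ff8800 means cut at S722, F927. After flipping Y the toolpath is (144.537,82.280) → (32.210,80.529) → (74.927,59.920).

Shape 2 is a regular polygon drawn with `<polygon>`. Its stroke #ff0000 means engrave at S329, F3039. After flipping Y the toolpath is (51.797,63.555) → (93.193,80.318) → (87.012,36.087) → (51.797,63.555), returning to the start.

Shape 3 is a open polyline drawn with `<path>`. Its stroke #ff0000 means engrave at S329, F3039. After flipping Y the toolpath is (21.255,7.392) → (142.667,35.545) → (88.590,93.969).

Shape 4 is a rectangle drawn with `<polygon>`. Its stroke #ff8800 means cut at S722, F927. After flipping Y the toolpath is (28.914,50.810) → (96.979,50.810) → (96.979,35.857) → (28.914,35.857) → (28.914,50.810), returning to the start.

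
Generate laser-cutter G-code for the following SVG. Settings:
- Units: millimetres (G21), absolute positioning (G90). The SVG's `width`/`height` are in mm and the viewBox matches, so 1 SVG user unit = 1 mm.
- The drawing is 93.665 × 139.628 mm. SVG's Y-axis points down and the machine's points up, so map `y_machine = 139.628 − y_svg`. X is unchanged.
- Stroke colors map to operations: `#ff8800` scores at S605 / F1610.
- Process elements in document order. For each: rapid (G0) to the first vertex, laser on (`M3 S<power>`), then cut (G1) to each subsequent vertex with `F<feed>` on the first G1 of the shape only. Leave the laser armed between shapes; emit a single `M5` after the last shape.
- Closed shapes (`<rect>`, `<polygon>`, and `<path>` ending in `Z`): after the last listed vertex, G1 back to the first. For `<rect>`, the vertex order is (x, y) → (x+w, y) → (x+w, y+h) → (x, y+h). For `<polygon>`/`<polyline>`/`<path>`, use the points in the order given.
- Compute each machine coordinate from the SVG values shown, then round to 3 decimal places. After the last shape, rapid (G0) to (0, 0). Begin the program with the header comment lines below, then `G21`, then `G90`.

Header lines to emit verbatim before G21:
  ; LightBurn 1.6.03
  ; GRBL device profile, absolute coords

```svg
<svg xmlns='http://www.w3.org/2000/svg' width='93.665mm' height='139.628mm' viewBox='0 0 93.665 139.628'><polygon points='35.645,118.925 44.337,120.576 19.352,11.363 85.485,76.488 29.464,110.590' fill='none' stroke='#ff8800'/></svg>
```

Since the viewBox matches the mm dimensions, user units are millimetres directly. The only transform is the Y-flip y_m = 139.628 − y_svg.

Shape 1 is a closed polygon drawn with `<polygon>`. Its stroke #ff8800 means score at S605, F1610. After flipping Y the toolpath is (35.645,20.703) → (44.337,19.052) → (19.352,128.265) → (85.485,63.140) → (29.464,29.038) → (35.645,20.703), returning to the start.

; LightBurn 1.6.03
; GRBL device profile, absolute coords
G21
G90
G0 X35.645 Y20.703
M3 S605
G1 X44.337 Y19.052 F1610
G1 X19.352 Y128.265
G1 X85.485 Y63.140
G1 X29.464 Y29.038
G1 X35.645 Y20.703
M5
G0 X0.000 Y0.000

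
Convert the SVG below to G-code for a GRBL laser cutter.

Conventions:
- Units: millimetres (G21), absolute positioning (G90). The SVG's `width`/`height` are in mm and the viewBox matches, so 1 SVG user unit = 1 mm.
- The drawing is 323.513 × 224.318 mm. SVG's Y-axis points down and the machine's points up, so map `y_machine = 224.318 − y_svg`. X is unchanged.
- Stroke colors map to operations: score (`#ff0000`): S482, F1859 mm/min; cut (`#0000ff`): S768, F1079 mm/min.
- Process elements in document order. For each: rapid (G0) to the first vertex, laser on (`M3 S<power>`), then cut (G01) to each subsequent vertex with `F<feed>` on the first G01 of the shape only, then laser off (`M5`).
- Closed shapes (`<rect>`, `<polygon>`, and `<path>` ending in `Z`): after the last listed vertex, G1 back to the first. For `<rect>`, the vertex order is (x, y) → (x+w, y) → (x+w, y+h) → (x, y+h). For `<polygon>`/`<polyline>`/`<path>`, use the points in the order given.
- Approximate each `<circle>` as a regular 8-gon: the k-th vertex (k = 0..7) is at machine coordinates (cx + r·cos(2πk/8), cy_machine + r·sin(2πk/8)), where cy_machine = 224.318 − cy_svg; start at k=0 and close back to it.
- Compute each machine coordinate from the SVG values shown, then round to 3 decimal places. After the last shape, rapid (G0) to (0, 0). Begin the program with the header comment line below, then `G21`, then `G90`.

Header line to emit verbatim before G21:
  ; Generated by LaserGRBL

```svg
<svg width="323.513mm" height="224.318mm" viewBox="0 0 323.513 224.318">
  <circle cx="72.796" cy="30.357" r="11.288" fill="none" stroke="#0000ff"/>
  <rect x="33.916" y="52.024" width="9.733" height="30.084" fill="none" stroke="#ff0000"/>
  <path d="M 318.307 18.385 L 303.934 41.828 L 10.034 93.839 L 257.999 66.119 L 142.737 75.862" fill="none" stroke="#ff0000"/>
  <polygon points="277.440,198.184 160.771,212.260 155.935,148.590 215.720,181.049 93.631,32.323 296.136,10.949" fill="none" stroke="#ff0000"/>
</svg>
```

Since the viewBox matches the mm dimensions, user units are millimetres directly. The only transform is the Y-flip y_m = 224.318 − y_svg.

Shape 1 is a circle drawn with `<circle>`. Its stroke #0000ff means cut at S768, F1079. After flipping Y the toolpath is (84.084,193.961) → (80.778,201.943) → (72.796,205.249) → (64.814,201.943) → (61.508,193.961) → (64.814,185.979) → (72.796,182.673) → (80.778,185.979) → (84.084,193.961), returning to the start.

Shape 2 is a rectangle drawn with `<rect>`. Its stroke #ff0000 means score at S482, F1859. After flipping Y the toolpath is (33.916,172.294) → (43.649,172.294) → (43.649,142.210) → (33.916,142.210) → (33.916,172.294), returning to the start.

Shape 3 is a open polyline drawn with `<path>`. Its stroke #ff0000 means score at S482, F1859. After flipping Y the toolpath is (318.307,205.933) → (303.934,182.490) → (10.034,130.479) → (257.999,158.199) → (142.737,148.456).

Shape 4 is a closed polygon drawn with `<polygon>`. Its stroke #ff0000 means score at S482, F1859. After flipping Y the toolpath is (277.440,26.134) → (160.771,12.058) → (155.935,75.728) → (215.720,43.269) → (93.631,191.995) → (296.136,213.369) → (277.440,26.134), returning to the start.

; Generated by LaserGRBL
G21
G90
G0 X84.084 Y193.961
M3 S768
G01 X80.778 Y201.943 F1079
G01 X72.796 Y205.249
G01 X64.814 Y201.943
G01 X61.508 Y193.961
G01 X64.814 Y185.979
G01 X72.796 Y182.673
G01 X80.778 Y185.979
G01 X84.084 Y193.961
M5
G0 X33.916 Y172.294
M3 S482
G01 X43.649 Y172.294 F1859
G01 X43.649 Y142.210
G01 X33.916 Y142.210
G01 X33.916 Y172.294
M5
G0 X318.307 Y205.933
M3 S482
G01 X303.934 Y182.490 F1859
G01 X10.034 Y130.479
G01 X257.999 Y158.199
G01 X142.737 Y148.456
M5
G0 X277.440 Y26.134
M3 S482
G01 X160.771 Y12.058 F1859
G01 X155.935 Y75.728
G01 X215.720 Y43.269
G01 X93.631 Y191.995
G01 X296.136 Y213.369
G01 X277.440 Y26.134
M5
G0 X0.000 Y0.000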